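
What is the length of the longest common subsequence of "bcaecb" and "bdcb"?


LCS of "bcaecb" and "bdcb"
DP table:
           b    d    c    b
      0    0    0    0    0
  b   0    1    1    1    1
  c   0    1    1    2    2
  a   0    1    1    2    2
  e   0    1    1    2    2
  c   0    1    1    2    2
  b   0    1    1    2    3
LCS length = dp[6][4] = 3

3


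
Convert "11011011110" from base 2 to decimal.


Input: "11011011110" in base 2
Positional expansion:
  Digit '1' (value 1) x 2^10 = 1024
  Digit '1' (value 1) x 2^9 = 512
  Digit '0' (value 0) x 2^8 = 0
  Digit '1' (value 1) x 2^7 = 128
  Digit '1' (value 1) x 2^6 = 64
  Digit '0' (value 0) x 2^5 = 0
  Digit '1' (value 1) x 2^4 = 16
  Digit '1' (value 1) x 2^3 = 8
  Digit '1' (value 1) x 2^2 = 4
  Digit '1' (value 1) x 2^1 = 2
  Digit '0' (value 0) x 2^0 = 0
Sum = 1758

1758


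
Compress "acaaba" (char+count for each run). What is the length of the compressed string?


Input: acaaba
Runs:
  'a' x 1 => "a1"
  'c' x 1 => "c1"
  'a' x 2 => "a2"
  'b' x 1 => "b1"
  'a' x 1 => "a1"
Compressed: "a1c1a2b1a1"
Compressed length: 10

10


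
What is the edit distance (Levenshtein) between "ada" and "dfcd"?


Computing edit distance: "ada" -> "dfcd"
DP table:
           d    f    c    d
      0    1    2    3    4
  a   1    1    2    3    4
  d   2    1    2    3    3
  a   3    2    2    3    4
Edit distance = dp[3][4] = 4

4


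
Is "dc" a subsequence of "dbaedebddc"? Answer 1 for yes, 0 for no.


Check if "dc" is a subsequence of "dbaedebddc"
Greedy scan:
  Position 0 ('d'): matches sub[0] = 'd'
  Position 1 ('b'): no match needed
  Position 2 ('a'): no match needed
  Position 3 ('e'): no match needed
  Position 4 ('d'): no match needed
  Position 5 ('e'): no match needed
  Position 6 ('b'): no match needed
  Position 7 ('d'): no match needed
  Position 8 ('d'): no match needed
  Position 9 ('c'): matches sub[1] = 'c'
All 2 characters matched => is a subsequence

1


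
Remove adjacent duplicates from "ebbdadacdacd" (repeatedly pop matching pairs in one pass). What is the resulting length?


Input: ebbdadacdacd
Stack-based adjacent duplicate removal:
  Read 'e': push. Stack: e
  Read 'b': push. Stack: eb
  Read 'b': matches stack top 'b' => pop. Stack: e
  Read 'd': push. Stack: ed
  Read 'a': push. Stack: eda
  Read 'd': push. Stack: edad
  Read 'a': push. Stack: edada
  Read 'c': push. Stack: edadac
  Read 'd': push. Stack: edadacd
  Read 'a': push. Stack: edadacda
  Read 'c': push. Stack: edadacdac
  Read 'd': push. Stack: edadacdacd
Final stack: "edadacdacd" (length 10)

10


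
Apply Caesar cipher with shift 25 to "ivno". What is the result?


Caesar cipher: shift "ivno" by 25
  'i' (pos 8) + 25 = pos 7 = 'h'
  'v' (pos 21) + 25 = pos 20 = 'u'
  'n' (pos 13) + 25 = pos 12 = 'm'
  'o' (pos 14) + 25 = pos 13 = 'n'
Result: humn

humn


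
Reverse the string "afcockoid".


Input: afcockoid
Reading characters right to left:
  Position 8: 'd'
  Position 7: 'i'
  Position 6: 'o'
  Position 5: 'k'
  Position 4: 'c'
  Position 3: 'o'
  Position 2: 'c'
  Position 1: 'f'
  Position 0: 'a'
Reversed: diokcocfa

diokcocfa


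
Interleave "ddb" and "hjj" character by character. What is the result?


Interleaving "ddb" and "hjj":
  Position 0: 'd' from first, 'h' from second => "dh"
  Position 1: 'd' from first, 'j' from second => "dj"
  Position 2: 'b' from first, 'j' from second => "bj"
Result: dhdjbj

dhdjbj


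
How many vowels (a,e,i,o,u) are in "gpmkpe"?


Input: gpmkpe
Checking each character:
  'g' at position 0: consonant
  'p' at position 1: consonant
  'm' at position 2: consonant
  'k' at position 3: consonant
  'p' at position 4: consonant
  'e' at position 5: vowel (running total: 1)
Total vowels: 1

1


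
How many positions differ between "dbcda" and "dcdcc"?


Comparing "dbcda" and "dcdcc" position by position:
  Position 0: 'd' vs 'd' => same
  Position 1: 'b' vs 'c' => DIFFER
  Position 2: 'c' vs 'd' => DIFFER
  Position 3: 'd' vs 'c' => DIFFER
  Position 4: 'a' vs 'c' => DIFFER
Positions that differ: 4

4


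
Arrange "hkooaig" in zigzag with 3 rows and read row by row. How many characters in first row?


Zigzag "hkooaig" into 3 rows:
Placing characters:
  'h' => row 0
  'k' => row 1
  'o' => row 2
  'o' => row 1
  'a' => row 0
  'i' => row 1
  'g' => row 2
Rows:
  Row 0: "ha"
  Row 1: "koi"
  Row 2: "og"
First row length: 2

2


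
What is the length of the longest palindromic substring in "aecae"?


Input: "aecae"
Checking substrings for palindromes:
  No multi-char palindromic substrings found
Longest palindromic substring: "a" with length 1

1


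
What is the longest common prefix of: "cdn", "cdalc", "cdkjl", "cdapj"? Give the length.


Words: cdn, cdalc, cdkjl, cdapj
  Position 0: all 'c' => match
  Position 1: all 'd' => match
  Position 2: ('n', 'a', 'k', 'a') => mismatch, stop
LCP = "cd" (length 2)

2


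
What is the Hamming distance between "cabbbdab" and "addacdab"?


Comparing "cabbbdab" and "addacdab" position by position:
  Position 0: 'c' vs 'a' => differ
  Position 1: 'a' vs 'd' => differ
  Position 2: 'b' vs 'd' => differ
  Position 3: 'b' vs 'a' => differ
  Position 4: 'b' vs 'c' => differ
  Position 5: 'd' vs 'd' => same
  Position 6: 'a' vs 'a' => same
  Position 7: 'b' vs 'b' => same
Total differences (Hamming distance): 5

5


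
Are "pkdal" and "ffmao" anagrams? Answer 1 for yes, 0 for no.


Strings: "pkdal", "ffmao"
Sorted first:  adklp
Sorted second: affmo
Differ at position 1: 'd' vs 'f' => not anagrams

0


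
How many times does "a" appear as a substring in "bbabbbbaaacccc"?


Searching for "a" in "bbabbbbaaacccc"
Scanning each position:
  Position 0: "b" => no
  Position 1: "b" => no
  Position 2: "a" => MATCH
  Position 3: "b" => no
  Position 4: "b" => no
  Position 5: "b" => no
  Position 6: "b" => no
  Position 7: "a" => MATCH
  Position 8: "a" => MATCH
  Position 9: "a" => MATCH
  Position 10: "c" => no
  Position 11: "c" => no
  Position 12: "c" => no
  Position 13: "c" => no
Total occurrences: 4

4


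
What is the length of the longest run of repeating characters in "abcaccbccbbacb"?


Input: "abcaccbccbbacb"
Scanning for longest run:
  Position 1 ('b'): new char, reset run to 1
  Position 2 ('c'): new char, reset run to 1
  Position 3 ('a'): new char, reset run to 1
  Position 4 ('c'): new char, reset run to 1
  Position 5 ('c'): continues run of 'c', length=2
  Position 6 ('b'): new char, reset run to 1
  Position 7 ('c'): new char, reset run to 1
  Position 8 ('c'): continues run of 'c', length=2
  Position 9 ('b'): new char, reset run to 1
  Position 10 ('b'): continues run of 'b', length=2
  Position 11 ('a'): new char, reset run to 1
  Position 12 ('c'): new char, reset run to 1
  Position 13 ('b'): new char, reset run to 1
Longest run: 'c' with length 2

2


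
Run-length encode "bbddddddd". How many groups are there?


Input: bbddddddd
Scanning for consecutive runs:
  Group 1: 'b' x 2 (positions 0-1)
  Group 2: 'd' x 7 (positions 2-8)
Total groups: 2

2


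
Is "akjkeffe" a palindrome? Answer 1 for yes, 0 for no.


Input: akjkeffe
Reversed: effekjka
  Compare pos 0 ('a') with pos 7 ('e'): MISMATCH
  Compare pos 1 ('k') with pos 6 ('f'): MISMATCH
  Compare pos 2 ('j') with pos 5 ('f'): MISMATCH
  Compare pos 3 ('k') with pos 4 ('e'): MISMATCH
Result: not a palindrome

0


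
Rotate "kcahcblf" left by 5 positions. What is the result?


Input: "kcahcblf", rotate left by 5
First 5 characters: "kcahc"
Remaining characters: "blf"
Concatenate remaining + first: "blf" + "kcahc" = "blfkcahc"

blfkcahc


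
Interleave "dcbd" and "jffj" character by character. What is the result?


Interleaving "dcbd" and "jffj":
  Position 0: 'd' from first, 'j' from second => "dj"
  Position 1: 'c' from first, 'f' from second => "cf"
  Position 2: 'b' from first, 'f' from second => "bf"
  Position 3: 'd' from first, 'j' from second => "dj"
Result: djcfbfdj

djcfbfdj


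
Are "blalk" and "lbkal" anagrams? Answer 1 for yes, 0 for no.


Strings: "blalk", "lbkal"
Sorted first:  abkll
Sorted second: abkll
Sorted forms match => anagrams

1


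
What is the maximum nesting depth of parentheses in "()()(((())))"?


Input: "()()(((())))"
Tracking depth:
  Position 0 '(': depth becomes 1
  Position 1 ')': depth becomes 0
  Position 2 '(': depth becomes 1
  Position 3 ')': depth becomes 0
  Position 4 '(': depth becomes 1
  Position 5 '(': depth becomes 2
  Position 6 '(': depth becomes 3
  Position 7 '(': depth becomes 4
  Position 8 ')': depth becomes 3
  Position 9 ')': depth becomes 2
  Position 10 ')': depth becomes 1
  Position 11 ')': depth becomes 0
Maximum depth reached: 4

4


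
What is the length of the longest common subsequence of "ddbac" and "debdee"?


LCS of "ddbac" and "debdee"
DP table:
           d    e    b    d    e    e
      0    0    0    0    0    0    0
  d   0    1    1    1    1    1    1
  d   0    1    1    1    2    2    2
  b   0    1    1    2    2    2    2
  a   0    1    1    2    2    2    2
  c   0    1    1    2    2    2    2
LCS length = dp[5][6] = 2

2


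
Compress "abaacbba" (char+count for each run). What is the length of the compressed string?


Input: abaacbba
Runs:
  'a' x 1 => "a1"
  'b' x 1 => "b1"
  'a' x 2 => "a2"
  'c' x 1 => "c1"
  'b' x 2 => "b2"
  'a' x 1 => "a1"
Compressed: "a1b1a2c1b2a1"
Compressed length: 12

12


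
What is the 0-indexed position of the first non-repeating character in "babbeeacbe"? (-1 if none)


Input: babbeeacbe
Character frequencies:
  'a': 2
  'b': 4
  'c': 1
  'e': 3
Scanning left to right for freq == 1:
  Position 0 ('b'): freq=4, skip
  Position 1 ('a'): freq=2, skip
  Position 2 ('b'): freq=4, skip
  Position 3 ('b'): freq=4, skip
  Position 4 ('e'): freq=3, skip
  Position 5 ('e'): freq=3, skip
  Position 6 ('a'): freq=2, skip
  Position 7 ('c'): unique! => answer = 7

7


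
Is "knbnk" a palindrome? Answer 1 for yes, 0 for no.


Input: knbnk
Reversed: knbnk
  Compare pos 0 ('k') with pos 4 ('k'): match
  Compare pos 1 ('n') with pos 3 ('n'): match
Result: palindrome

1


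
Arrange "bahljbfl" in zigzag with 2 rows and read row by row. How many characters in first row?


Zigzag "bahljbfl" into 2 rows:
Placing characters:
  'b' => row 0
  'a' => row 1
  'h' => row 0
  'l' => row 1
  'j' => row 0
  'b' => row 1
  'f' => row 0
  'l' => row 1
Rows:
  Row 0: "bhjf"
  Row 1: "albl"
First row length: 4

4


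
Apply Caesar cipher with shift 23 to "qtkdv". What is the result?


Caesar cipher: shift "qtkdv" by 23
  'q' (pos 16) + 23 = pos 13 = 'n'
  't' (pos 19) + 23 = pos 16 = 'q'
  'k' (pos 10) + 23 = pos 7 = 'h'
  'd' (pos 3) + 23 = pos 0 = 'a'
  'v' (pos 21) + 23 = pos 18 = 's'
Result: nqhas

nqhas


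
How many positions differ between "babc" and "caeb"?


Comparing "babc" and "caeb" position by position:
  Position 0: 'b' vs 'c' => DIFFER
  Position 1: 'a' vs 'a' => same
  Position 2: 'b' vs 'e' => DIFFER
  Position 3: 'c' vs 'b' => DIFFER
Positions that differ: 3

3


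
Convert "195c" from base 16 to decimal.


Input: "195c" in base 16
Positional expansion:
  Digit '1' (value 1) x 16^3 = 4096
  Digit '9' (value 9) x 16^2 = 2304
  Digit '5' (value 5) x 16^1 = 80
  Digit 'c' (value 12) x 16^0 = 12
Sum = 6492

6492


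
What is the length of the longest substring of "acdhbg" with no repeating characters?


Input: "acdhbg"
Sliding window (track last position of each char):
  Position 0 ('a'): window [0,0] length 1 -- new best
  Position 1 ('c'): window [0,1] length 2 -- new best
  Position 2 ('d'): window [0,2] length 3 -- new best
  Position 3 ('h'): window [0,3] length 4 -- new best
  Position 4 ('b'): window [0,4] length 5 -- new best
  Position 5 ('g'): window [0,5] length 6 -- new best
Longest substring with no repeats: "acdhbg" with length 6

6


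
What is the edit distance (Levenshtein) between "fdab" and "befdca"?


Computing edit distance: "fdab" -> "befdca"
DP table:
           b    e    f    d    c    a
      0    1    2    3    4    5    6
  f   1    1    2    2    3    4    5
  d   2    2    2    3    2    3    4
  a   3    3    3    3    3    3    3
  b   4    3    4    4    4    4    4
Edit distance = dp[4][6] = 4

4


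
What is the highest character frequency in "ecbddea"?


Input: ecbddea
Character counts:
  'a': 1
  'b': 1
  'c': 1
  'd': 2
  'e': 2
Maximum frequency: 2

2


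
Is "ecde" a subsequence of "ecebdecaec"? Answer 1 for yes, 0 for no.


Check if "ecde" is a subsequence of "ecebdecaec"
Greedy scan:
  Position 0 ('e'): matches sub[0] = 'e'
  Position 1 ('c'): matches sub[1] = 'c'
  Position 2 ('e'): no match needed
  Position 3 ('b'): no match needed
  Position 4 ('d'): matches sub[2] = 'd'
  Position 5 ('e'): matches sub[3] = 'e'
  Position 6 ('c'): no match needed
  Position 7 ('a'): no match needed
  Position 8 ('e'): no match needed
  Position 9 ('c'): no match needed
All 4 characters matched => is a subsequence

1


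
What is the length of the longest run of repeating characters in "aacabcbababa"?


Input: "aacabcbababa"
Scanning for longest run:
  Position 1 ('a'): continues run of 'a', length=2
  Position 2 ('c'): new char, reset run to 1
  Position 3 ('a'): new char, reset run to 1
  Position 4 ('b'): new char, reset run to 1
  Position 5 ('c'): new char, reset run to 1
  Position 6 ('b'): new char, reset run to 1
  Position 7 ('a'): new char, reset run to 1
  Position 8 ('b'): new char, reset run to 1
  Position 9 ('a'): new char, reset run to 1
  Position 10 ('b'): new char, reset run to 1
  Position 11 ('a'): new char, reset run to 1
Longest run: 'a' with length 2

2


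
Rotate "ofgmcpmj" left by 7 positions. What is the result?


Input: "ofgmcpmj", rotate left by 7
First 7 characters: "ofgmcpm"
Remaining characters: "j"
Concatenate remaining + first: "j" + "ofgmcpm" = "jofgmcpm"

jofgmcpm


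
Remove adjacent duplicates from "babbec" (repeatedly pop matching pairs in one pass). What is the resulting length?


Input: babbec
Stack-based adjacent duplicate removal:
  Read 'b': push. Stack: b
  Read 'a': push. Stack: ba
  Read 'b': push. Stack: bab
  Read 'b': matches stack top 'b' => pop. Stack: ba
  Read 'e': push. Stack: bae
  Read 'c': push. Stack: baec
Final stack: "baec" (length 4)

4


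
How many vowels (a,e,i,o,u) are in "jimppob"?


Input: jimppob
Checking each character:
  'j' at position 0: consonant
  'i' at position 1: vowel (running total: 1)
  'm' at position 2: consonant
  'p' at position 3: consonant
  'p' at position 4: consonant
  'o' at position 5: vowel (running total: 2)
  'b' at position 6: consonant
Total vowels: 2

2


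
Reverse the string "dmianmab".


Input: dmianmab
Reading characters right to left:
  Position 7: 'b'
  Position 6: 'a'
  Position 5: 'm'
  Position 4: 'n'
  Position 3: 'a'
  Position 2: 'i'
  Position 1: 'm'
  Position 0: 'd'
Reversed: bamnaimd

bamnaimd


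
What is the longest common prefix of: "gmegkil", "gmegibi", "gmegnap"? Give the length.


Words: gmegkil, gmegibi, gmegnap
  Position 0: all 'g' => match
  Position 1: all 'm' => match
  Position 2: all 'e' => match
  Position 3: all 'g' => match
  Position 4: ('k', 'i', 'n') => mismatch, stop
LCP = "gmeg" (length 4)

4


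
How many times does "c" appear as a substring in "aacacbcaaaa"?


Searching for "c" in "aacacbcaaaa"
Scanning each position:
  Position 0: "a" => no
  Position 1: "a" => no
  Position 2: "c" => MATCH
  Position 3: "a" => no
  Position 4: "c" => MATCH
  Position 5: "b" => no
  Position 6: "c" => MATCH
  Position 7: "a" => no
  Position 8: "a" => no
  Position 9: "a" => no
  Position 10: "a" => no
Total occurrences: 3

3


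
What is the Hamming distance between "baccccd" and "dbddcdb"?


Comparing "baccccd" and "dbddcdb" position by position:
  Position 0: 'b' vs 'd' => differ
  Position 1: 'a' vs 'b' => differ
  Position 2: 'c' vs 'd' => differ
  Position 3: 'c' vs 'd' => differ
  Position 4: 'c' vs 'c' => same
  Position 5: 'c' vs 'd' => differ
  Position 6: 'd' vs 'b' => differ
Total differences (Hamming distance): 6

6


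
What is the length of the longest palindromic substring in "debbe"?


Input: "debbe"
Checking substrings for palindromes:
  [1:5] "ebbe" (len 4) => palindrome
  [2:4] "bb" (len 2) => palindrome
Longest palindromic substring: "ebbe" with length 4

4


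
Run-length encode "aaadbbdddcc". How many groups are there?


Input: aaadbbdddcc
Scanning for consecutive runs:
  Group 1: 'a' x 3 (positions 0-2)
  Group 2: 'd' x 1 (positions 3-3)
  Group 3: 'b' x 2 (positions 4-5)
  Group 4: 'd' x 3 (positions 6-8)
  Group 5: 'c' x 2 (positions 9-10)
Total groups: 5

5


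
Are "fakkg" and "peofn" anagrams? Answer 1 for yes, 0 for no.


Strings: "fakkg", "peofn"
Sorted first:  afgkk
Sorted second: efnop
Differ at position 0: 'a' vs 'e' => not anagrams

0


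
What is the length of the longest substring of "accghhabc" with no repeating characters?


Input: "accghhabc"
Sliding window (track last position of each char):
  Position 0 ('a'): window [0,0] length 1 -- new best
  Position 1 ('c'): window [0,1] length 2 -- new best
  Position 2 ('c'): repeat (last at 1), move window start to 2
  Position 2 ('c'): window [2,2] length 1
  Position 3 ('g'): window [2,3] length 2
  Position 4 ('h'): window [2,4] length 3 -- new best
  Position 5 ('h'): repeat (last at 4), move window start to 5
  Position 5 ('h'): window [5,5] length 1
  Position 6 ('a'): window [5,6] length 2
  Position 7 ('b'): window [5,7] length 3
  Position 8 ('c'): window [5,8] length 4 -- new best
Longest substring with no repeats: "habc" with length 4

4


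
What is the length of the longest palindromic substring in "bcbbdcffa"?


Input: "bcbbdcffa"
Checking substrings for palindromes:
  [0:3] "bcb" (len 3) => palindrome
  [2:4] "bb" (len 2) => palindrome
  [6:8] "ff" (len 2) => palindrome
Longest palindromic substring: "bcb" with length 3

3


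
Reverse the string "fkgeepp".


Input: fkgeepp
Reading characters right to left:
  Position 6: 'p'
  Position 5: 'p'
  Position 4: 'e'
  Position 3: 'e'
  Position 2: 'g'
  Position 1: 'k'
  Position 0: 'f'
Reversed: ppeegkf

ppeegkf


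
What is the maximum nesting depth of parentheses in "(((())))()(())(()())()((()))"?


Input: "(((())))()(())(()())()((()))"
Tracking depth:
  Position 0 '(': depth becomes 1
  Position 1 '(': depth becomes 2
  Position 2 '(': depth becomes 3
  Position 3 '(': depth becomes 4
  Position 4 ')': depth becomes 3
  Position 5 ')': depth becomes 2
  Position 6 ')': depth becomes 1
  Position 7 ')': depth becomes 0
  Position 8 '(': depth becomes 1
  Position 9 ')': depth becomes 0
  Position 10 '(': depth becomes 1
  Position 11 '(': depth becomes 2
  Position 12 ')': depth becomes 1
  Position 13 ')': depth becomes 0
  Position 14 '(': depth becomes 1
  Position 15 '(': depth becomes 2
  Position 16 ')': depth becomes 1
  Position 17 '(': depth becomes 2
  Position 18 ')': depth becomes 1
  Position 19 ')': depth becomes 0
  Position 20 '(': depth becomes 1
  Position 21 ')': depth becomes 0
  Position 22 '(': depth becomes 1
  Position 23 '(': depth becomes 2
  Position 24 '(': depth becomes 3
  Position 25 ')': depth becomes 2
  Position 26 ')': depth becomes 1
  Position 27 ')': depth becomes 0
Maximum depth reached: 4

4


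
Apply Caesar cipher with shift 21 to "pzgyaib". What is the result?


Caesar cipher: shift "pzgyaib" by 21
  'p' (pos 15) + 21 = pos 10 = 'k'
  'z' (pos 25) + 21 = pos 20 = 'u'
  'g' (pos 6) + 21 = pos 1 = 'b'
  'y' (pos 24) + 21 = pos 19 = 't'
  'a' (pos 0) + 21 = pos 21 = 'v'
  'i' (pos 8) + 21 = pos 3 = 'd'
  'b' (pos 1) + 21 = pos 22 = 'w'
Result: kubtvdw

kubtvdw


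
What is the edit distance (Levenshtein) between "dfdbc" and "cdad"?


Computing edit distance: "dfdbc" -> "cdad"
DP table:
           c    d    a    d
      0    1    2    3    4
  d   1    1    1    2    3
  f   2    2    2    2    3
  d   3    3    2    3    2
  b   4    4    3    3    3
  c   5    4    4    4    4
Edit distance = dp[5][4] = 4

4


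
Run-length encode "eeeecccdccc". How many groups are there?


Input: eeeecccdccc
Scanning for consecutive runs:
  Group 1: 'e' x 4 (positions 0-3)
  Group 2: 'c' x 3 (positions 4-6)
  Group 3: 'd' x 1 (positions 7-7)
  Group 4: 'c' x 3 (positions 8-10)
Total groups: 4

4


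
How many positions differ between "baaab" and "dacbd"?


Comparing "baaab" and "dacbd" position by position:
  Position 0: 'b' vs 'd' => DIFFER
  Position 1: 'a' vs 'a' => same
  Position 2: 'a' vs 'c' => DIFFER
  Position 3: 'a' vs 'b' => DIFFER
  Position 4: 'b' vs 'd' => DIFFER
Positions that differ: 4

4


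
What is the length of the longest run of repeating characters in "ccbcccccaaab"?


Input: "ccbcccccaaab"
Scanning for longest run:
  Position 1 ('c'): continues run of 'c', length=2
  Position 2 ('b'): new char, reset run to 1
  Position 3 ('c'): new char, reset run to 1
  Position 4 ('c'): continues run of 'c', length=2
  Position 5 ('c'): continues run of 'c', length=3
  Position 6 ('c'): continues run of 'c', length=4
  Position 7 ('c'): continues run of 'c', length=5
  Position 8 ('a'): new char, reset run to 1
  Position 9 ('a'): continues run of 'a', length=2
  Position 10 ('a'): continues run of 'a', length=3
  Position 11 ('b'): new char, reset run to 1
Longest run: 'c' with length 5

5


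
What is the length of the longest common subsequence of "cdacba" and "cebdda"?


LCS of "cdacba" and "cebdda"
DP table:
           c    e    b    d    d    a
      0    0    0    0    0    0    0
  c   0    1    1    1    1    1    1
  d   0    1    1    1    2    2    2
  a   0    1    1    1    2    2    3
  c   0    1    1    1    2    2    3
  b   0    1    1    2    2    2    3
  a   0    1    1    2    2    2    3
LCS length = dp[6][6] = 3

3


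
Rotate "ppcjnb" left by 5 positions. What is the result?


Input: "ppcjnb", rotate left by 5
First 5 characters: "ppcjn"
Remaining characters: "b"
Concatenate remaining + first: "b" + "ppcjn" = "bppcjn"

bppcjn


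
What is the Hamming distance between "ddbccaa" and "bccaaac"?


Comparing "ddbccaa" and "bccaaac" position by position:
  Position 0: 'd' vs 'b' => differ
  Position 1: 'd' vs 'c' => differ
  Position 2: 'b' vs 'c' => differ
  Position 3: 'c' vs 'a' => differ
  Position 4: 'c' vs 'a' => differ
  Position 5: 'a' vs 'a' => same
  Position 6: 'a' vs 'c' => differ
Total differences (Hamming distance): 6

6


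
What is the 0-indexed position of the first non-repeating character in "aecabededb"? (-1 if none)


Input: aecabededb
Character frequencies:
  'a': 2
  'b': 2
  'c': 1
  'd': 2
  'e': 3
Scanning left to right for freq == 1:
  Position 0 ('a'): freq=2, skip
  Position 1 ('e'): freq=3, skip
  Position 2 ('c'): unique! => answer = 2

2


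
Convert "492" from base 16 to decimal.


Input: "492" in base 16
Positional expansion:
  Digit '4' (value 4) x 16^2 = 1024
  Digit '9' (value 9) x 16^1 = 144
  Digit '2' (value 2) x 16^0 = 2
Sum = 1170

1170


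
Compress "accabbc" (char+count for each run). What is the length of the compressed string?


Input: accabbc
Runs:
  'a' x 1 => "a1"
  'c' x 2 => "c2"
  'a' x 1 => "a1"
  'b' x 2 => "b2"
  'c' x 1 => "c1"
Compressed: "a1c2a1b2c1"
Compressed length: 10

10


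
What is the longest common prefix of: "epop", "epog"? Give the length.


Words: epop, epog
  Position 0: all 'e' => match
  Position 1: all 'p' => match
  Position 2: all 'o' => match
  Position 3: ('p', 'g') => mismatch, stop
LCP = "epo" (length 3)

3


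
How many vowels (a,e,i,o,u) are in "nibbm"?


Input: nibbm
Checking each character:
  'n' at position 0: consonant
  'i' at position 1: vowel (running total: 1)
  'b' at position 2: consonant
  'b' at position 3: consonant
  'm' at position 4: consonant
Total vowels: 1

1


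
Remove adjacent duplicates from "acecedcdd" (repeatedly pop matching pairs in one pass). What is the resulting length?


Input: acecedcdd
Stack-based adjacent duplicate removal:
  Read 'a': push. Stack: a
  Read 'c': push. Stack: ac
  Read 'e': push. Stack: ace
  Read 'c': push. Stack: acec
  Read 'e': push. Stack: acece
  Read 'd': push. Stack: aceced
  Read 'c': push. Stack: acecedc
  Read 'd': push. Stack: acecedcd
  Read 'd': matches stack top 'd' => pop. Stack: acecedc
Final stack: "acecedc" (length 7)

7


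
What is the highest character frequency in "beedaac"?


Input: beedaac
Character counts:
  'a': 2
  'b': 1
  'c': 1
  'd': 1
  'e': 2
Maximum frequency: 2

2


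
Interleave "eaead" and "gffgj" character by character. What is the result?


Interleaving "eaead" and "gffgj":
  Position 0: 'e' from first, 'g' from second => "eg"
  Position 1: 'a' from first, 'f' from second => "af"
  Position 2: 'e' from first, 'f' from second => "ef"
  Position 3: 'a' from first, 'g' from second => "ag"
  Position 4: 'd' from first, 'j' from second => "dj"
Result: egafefagdj

egafefagdj


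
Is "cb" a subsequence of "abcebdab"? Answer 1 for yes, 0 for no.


Check if "cb" is a subsequence of "abcebdab"
Greedy scan:
  Position 0 ('a'): no match needed
  Position 1 ('b'): no match needed
  Position 2 ('c'): matches sub[0] = 'c'
  Position 3 ('e'): no match needed
  Position 4 ('b'): matches sub[1] = 'b'
  Position 5 ('d'): no match needed
  Position 6 ('a'): no match needed
  Position 7 ('b'): no match needed
All 2 characters matched => is a subsequence

1


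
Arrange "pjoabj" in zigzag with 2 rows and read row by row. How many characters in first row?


Zigzag "pjoabj" into 2 rows:
Placing characters:
  'p' => row 0
  'j' => row 1
  'o' => row 0
  'a' => row 1
  'b' => row 0
  'j' => row 1
Rows:
  Row 0: "pob"
  Row 1: "jaj"
First row length: 3

3


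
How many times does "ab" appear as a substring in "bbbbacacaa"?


Searching for "ab" in "bbbbacacaa"
Scanning each position:
  Position 0: "bb" => no
  Position 1: "bb" => no
  Position 2: "bb" => no
  Position 3: "ba" => no
  Position 4: "ac" => no
  Position 5: "ca" => no
  Position 6: "ac" => no
  Position 7: "ca" => no
  Position 8: "aa" => no
Total occurrences: 0

0


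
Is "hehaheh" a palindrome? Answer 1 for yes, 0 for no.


Input: hehaheh
Reversed: hehaheh
  Compare pos 0 ('h') with pos 6 ('h'): match
  Compare pos 1 ('e') with pos 5 ('e'): match
  Compare pos 2 ('h') with pos 4 ('h'): match
Result: palindrome

1


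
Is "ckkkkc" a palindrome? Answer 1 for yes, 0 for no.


Input: ckkkkc
Reversed: ckkkkc
  Compare pos 0 ('c') with pos 5 ('c'): match
  Compare pos 1 ('k') with pos 4 ('k'): match
  Compare pos 2 ('k') with pos 3 ('k'): match
Result: palindrome

1


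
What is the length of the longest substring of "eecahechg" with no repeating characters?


Input: "eecahechg"
Sliding window (track last position of each char):
  Position 0 ('e'): window [0,0] length 1 -- new best
  Position 1 ('e'): repeat (last at 0), move window start to 1
  Position 1 ('e'): window [1,1] length 1
  Position 2 ('c'): window [1,2] length 2 -- new best
  Position 3 ('a'): window [1,3] length 3 -- new best
  Position 4 ('h'): window [1,4] length 4 -- new best
  Position 5 ('e'): repeat (last at 1), move window start to 2
  Position 5 ('e'): window [2,5] length 4
  Position 6 ('c'): repeat (last at 2), move window start to 3
  Position 6 ('c'): window [3,6] length 4
  Position 7 ('h'): repeat (last at 4), move window start to 5
  Position 7 ('h'): window [5,7] length 3
  Position 8 ('g'): window [5,8] length 4
Longest substring with no repeats: "ecah" with length 4

4


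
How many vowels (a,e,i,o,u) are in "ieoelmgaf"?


Input: ieoelmgaf
Checking each character:
  'i' at position 0: vowel (running total: 1)
  'e' at position 1: vowel (running total: 2)
  'o' at position 2: vowel (running total: 3)
  'e' at position 3: vowel (running total: 4)
  'l' at position 4: consonant
  'm' at position 5: consonant
  'g' at position 6: consonant
  'a' at position 7: vowel (running total: 5)
  'f' at position 8: consonant
Total vowels: 5

5


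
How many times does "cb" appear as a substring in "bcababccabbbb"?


Searching for "cb" in "bcababccabbbb"
Scanning each position:
  Position 0: "bc" => no
  Position 1: "ca" => no
  Position 2: "ab" => no
  Position 3: "ba" => no
  Position 4: "ab" => no
  Position 5: "bc" => no
  Position 6: "cc" => no
  Position 7: "ca" => no
  Position 8: "ab" => no
  Position 9: "bb" => no
  Position 10: "bb" => no
  Position 11: "bb" => no
Total occurrences: 0

0


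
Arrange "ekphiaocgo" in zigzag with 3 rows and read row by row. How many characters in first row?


Zigzag "ekphiaocgo" into 3 rows:
Placing characters:
  'e' => row 0
  'k' => row 1
  'p' => row 2
  'h' => row 1
  'i' => row 0
  'a' => row 1
  'o' => row 2
  'c' => row 1
  'g' => row 0
  'o' => row 1
Rows:
  Row 0: "eig"
  Row 1: "khaco"
  Row 2: "po"
First row length: 3

3


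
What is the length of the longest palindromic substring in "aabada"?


Input: "aabada"
Checking substrings for palindromes:
  [1:4] "aba" (len 3) => palindrome
  [3:6] "ada" (len 3) => palindrome
  [0:2] "aa" (len 2) => palindrome
Longest palindromic substring: "aba" with length 3

3


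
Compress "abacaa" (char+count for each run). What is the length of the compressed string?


Input: abacaa
Runs:
  'a' x 1 => "a1"
  'b' x 1 => "b1"
  'a' x 1 => "a1"
  'c' x 1 => "c1"
  'a' x 2 => "a2"
Compressed: "a1b1a1c1a2"
Compressed length: 10

10


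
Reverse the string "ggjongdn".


Input: ggjongdn
Reading characters right to left:
  Position 7: 'n'
  Position 6: 'd'
  Position 5: 'g'
  Position 4: 'n'
  Position 3: 'o'
  Position 2: 'j'
  Position 1: 'g'
  Position 0: 'g'
Reversed: ndgnojgg

ndgnojgg


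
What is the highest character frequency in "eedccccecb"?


Input: eedccccecb
Character counts:
  'b': 1
  'c': 5
  'd': 1
  'e': 3
Maximum frequency: 5

5


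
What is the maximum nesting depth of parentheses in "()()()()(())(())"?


Input: "()()()()(())(())"
Tracking depth:
  Position 0 '(': depth becomes 1
  Position 1 ')': depth becomes 0
  Position 2 '(': depth becomes 1
  Position 3 ')': depth becomes 0
  Position 4 '(': depth becomes 1
  Position 5 ')': depth becomes 0
  Position 6 '(': depth becomes 1
  Position 7 ')': depth becomes 0
  Position 8 '(': depth becomes 1
  Position 9 '(': depth becomes 2
  Position 10 ')': depth becomes 1
  Position 11 ')': depth becomes 0
  Position 12 '(': depth becomes 1
  Position 13 '(': depth becomes 2
  Position 14 ')': depth becomes 1
  Position 15 ')': depth becomes 0
Maximum depth reached: 2

2


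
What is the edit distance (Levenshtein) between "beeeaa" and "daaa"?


Computing edit distance: "beeeaa" -> "daaa"
DP table:
           d    a    a    a
      0    1    2    3    4
  b   1    1    2    3    4
  e   2    2    2    3    4
  e   3    3    3    3    4
  e   4    4    4    4    4
  a   5    5    4    4    4
  a   6    6    5    4    4
Edit distance = dp[6][4] = 4

4


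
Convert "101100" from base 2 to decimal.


Input: "101100" in base 2
Positional expansion:
  Digit '1' (value 1) x 2^5 = 32
  Digit '0' (value 0) x 2^4 = 0
  Digit '1' (value 1) x 2^3 = 8
  Digit '1' (value 1) x 2^2 = 4
  Digit '0' (value 0) x 2^1 = 0
  Digit '0' (value 0) x 2^0 = 0
Sum = 44

44


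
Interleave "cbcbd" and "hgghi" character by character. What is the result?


Interleaving "cbcbd" and "hgghi":
  Position 0: 'c' from first, 'h' from second => "ch"
  Position 1: 'b' from first, 'g' from second => "bg"
  Position 2: 'c' from first, 'g' from second => "cg"
  Position 3: 'b' from first, 'h' from second => "bh"
  Position 4: 'd' from first, 'i' from second => "di"
Result: chbgcgbhdi

chbgcgbhdi


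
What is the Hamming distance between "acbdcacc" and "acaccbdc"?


Comparing "acbdcacc" and "acaccbdc" position by position:
  Position 0: 'a' vs 'a' => same
  Position 1: 'c' vs 'c' => same
  Position 2: 'b' vs 'a' => differ
  Position 3: 'd' vs 'c' => differ
  Position 4: 'c' vs 'c' => same
  Position 5: 'a' vs 'b' => differ
  Position 6: 'c' vs 'd' => differ
  Position 7: 'c' vs 'c' => same
Total differences (Hamming distance): 4

4


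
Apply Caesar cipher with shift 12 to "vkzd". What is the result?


Caesar cipher: shift "vkzd" by 12
  'v' (pos 21) + 12 = pos 7 = 'h'
  'k' (pos 10) + 12 = pos 22 = 'w'
  'z' (pos 25) + 12 = pos 11 = 'l'
  'd' (pos 3) + 12 = pos 15 = 'p'
Result: hwlp

hwlp


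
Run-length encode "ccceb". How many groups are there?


Input: ccceb
Scanning for consecutive runs:
  Group 1: 'c' x 3 (positions 0-2)
  Group 2: 'e' x 1 (positions 3-3)
  Group 3: 'b' x 1 (positions 4-4)
Total groups: 3

3


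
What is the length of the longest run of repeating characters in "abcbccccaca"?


Input: "abcbccccaca"
Scanning for longest run:
  Position 1 ('b'): new char, reset run to 1
  Position 2 ('c'): new char, reset run to 1
  Position 3 ('b'): new char, reset run to 1
  Position 4 ('c'): new char, reset run to 1
  Position 5 ('c'): continues run of 'c', length=2
  Position 6 ('c'): continues run of 'c', length=3
  Position 7 ('c'): continues run of 'c', length=4
  Position 8 ('a'): new char, reset run to 1
  Position 9 ('c'): new char, reset run to 1
  Position 10 ('a'): new char, reset run to 1
Longest run: 'c' with length 4

4


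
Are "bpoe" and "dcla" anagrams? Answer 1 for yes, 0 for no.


Strings: "bpoe", "dcla"
Sorted first:  beop
Sorted second: acdl
Differ at position 0: 'b' vs 'a' => not anagrams

0


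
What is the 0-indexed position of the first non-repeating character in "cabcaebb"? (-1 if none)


Input: cabcaebb
Character frequencies:
  'a': 2
  'b': 3
  'c': 2
  'e': 1
Scanning left to right for freq == 1:
  Position 0 ('c'): freq=2, skip
  Position 1 ('a'): freq=2, skip
  Position 2 ('b'): freq=3, skip
  Position 3 ('c'): freq=2, skip
  Position 4 ('a'): freq=2, skip
  Position 5 ('e'): unique! => answer = 5

5


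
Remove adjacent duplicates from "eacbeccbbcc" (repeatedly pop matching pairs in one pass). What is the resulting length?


Input: eacbeccbbcc
Stack-based adjacent duplicate removal:
  Read 'e': push. Stack: e
  Read 'a': push. Stack: ea
  Read 'c': push. Stack: eac
  Read 'b': push. Stack: eacb
  Read 'e': push. Stack: eacbe
  Read 'c': push. Stack: eacbec
  Read 'c': matches stack top 'c' => pop. Stack: eacbe
  Read 'b': push. Stack: eacbeb
  Read 'b': matches stack top 'b' => pop. Stack: eacbe
  Read 'c': push. Stack: eacbec
  Read 'c': matches stack top 'c' => pop. Stack: eacbe
Final stack: "eacbe" (length 5)

5


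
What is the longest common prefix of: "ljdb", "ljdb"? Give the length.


Words: ljdb, ljdb
  Position 0: all 'l' => match
  Position 1: all 'j' => match
  Position 2: all 'd' => match
  Position 3: all 'b' => match
LCP = "ljdb" (length 4)

4


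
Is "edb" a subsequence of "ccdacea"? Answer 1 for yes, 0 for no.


Check if "edb" is a subsequence of "ccdacea"
Greedy scan:
  Position 0 ('c'): no match needed
  Position 1 ('c'): no match needed
  Position 2 ('d'): no match needed
  Position 3 ('a'): no match needed
  Position 4 ('c'): no match needed
  Position 5 ('e'): matches sub[0] = 'e'
  Position 6 ('a'): no match needed
Only matched 1/3 characters => not a subsequence

0


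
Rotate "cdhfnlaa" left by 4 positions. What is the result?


Input: "cdhfnlaa", rotate left by 4
First 4 characters: "cdhf"
Remaining characters: "nlaa"
Concatenate remaining + first: "nlaa" + "cdhf" = "nlaacdhf"

nlaacdhf


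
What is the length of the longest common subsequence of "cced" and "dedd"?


LCS of "cced" and "dedd"
DP table:
           d    e    d    d
      0    0    0    0    0
  c   0    0    0    0    0
  c   0    0    0    0    0
  e   0    0    1    1    1
  d   0    1    1    2    2
LCS length = dp[4][4] = 2

2


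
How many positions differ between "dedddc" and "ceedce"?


Comparing "dedddc" and "ceedce" position by position:
  Position 0: 'd' vs 'c' => DIFFER
  Position 1: 'e' vs 'e' => same
  Position 2: 'd' vs 'e' => DIFFER
  Position 3: 'd' vs 'd' => same
  Position 4: 'd' vs 'c' => DIFFER
  Position 5: 'c' vs 'e' => DIFFER
Positions that differ: 4

4


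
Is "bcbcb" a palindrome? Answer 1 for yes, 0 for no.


Input: bcbcb
Reversed: bcbcb
  Compare pos 0 ('b') with pos 4 ('b'): match
  Compare pos 1 ('c') with pos 3 ('c'): match
Result: palindrome

1


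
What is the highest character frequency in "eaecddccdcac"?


Input: eaecddccdcac
Character counts:
  'a': 2
  'c': 5
  'd': 3
  'e': 2
Maximum frequency: 5

5


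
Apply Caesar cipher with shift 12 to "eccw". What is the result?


Caesar cipher: shift "eccw" by 12
  'e' (pos 4) + 12 = pos 16 = 'q'
  'c' (pos 2) + 12 = pos 14 = 'o'
  'c' (pos 2) + 12 = pos 14 = 'o'
  'w' (pos 22) + 12 = pos 8 = 'i'
Result: qooi

qooi


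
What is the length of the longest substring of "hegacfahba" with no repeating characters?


Input: "hegacfahba"
Sliding window (track last position of each char):
  Position 0 ('h'): window [0,0] length 1 -- new best
  Position 1 ('e'): window [0,1] length 2 -- new best
  Position 2 ('g'): window [0,2] length 3 -- new best
  Position 3 ('a'): window [0,3] length 4 -- new best
  Position 4 ('c'): window [0,4] length 5 -- new best
  Position 5 ('f'): window [0,5] length 6 -- new best
  Position 6 ('a'): repeat (last at 3), move window start to 4
  Position 6 ('a'): window [4,6] length 3
  Position 7 ('h'): window [4,7] length 4
  Position 8 ('b'): window [4,8] length 5
  Position 9 ('a'): repeat (last at 6), move window start to 7
  Position 9 ('a'): window [7,9] length 3
Longest substring with no repeats: "hegacf" with length 6

6


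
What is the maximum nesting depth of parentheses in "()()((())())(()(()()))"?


Input: "()()((())())(()(()()))"
Tracking depth:
  Position 0 '(': depth becomes 1
  Position 1 ')': depth becomes 0
  Position 2 '(': depth becomes 1
  Position 3 ')': depth becomes 0
  Position 4 '(': depth becomes 1
  Position 5 '(': depth becomes 2
  Position 6 '(': depth becomes 3
  Position 7 ')': depth becomes 2
  Position 8 ')': depth becomes 1
  Position 9 '(': depth becomes 2
  Position 10 ')': depth becomes 1
  Position 11 ')': depth becomes 0
  Position 12 '(': depth becomes 1
  Position 13 '(': depth becomes 2
  Position 14 ')': depth becomes 1
  Position 15 '(': depth becomes 2
  Position 16 '(': depth becomes 3
  Position 17 ')': depth becomes 2
  Position 18 '(': depth becomes 3
  Position 19 ')': depth becomes 2
  Position 20 ')': depth becomes 1
  Position 21 ')': depth becomes 0
Maximum depth reached: 3

3


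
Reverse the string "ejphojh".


Input: ejphojh
Reading characters right to left:
  Position 6: 'h'
  Position 5: 'j'
  Position 4: 'o'
  Position 3: 'h'
  Position 2: 'p'
  Position 1: 'j'
  Position 0: 'e'
Reversed: hjohpje

hjohpje


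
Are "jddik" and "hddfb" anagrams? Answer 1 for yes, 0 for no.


Strings: "jddik", "hddfb"
Sorted first:  ddijk
Sorted second: bddfh
Differ at position 0: 'd' vs 'b' => not anagrams

0


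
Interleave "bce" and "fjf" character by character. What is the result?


Interleaving "bce" and "fjf":
  Position 0: 'b' from first, 'f' from second => "bf"
  Position 1: 'c' from first, 'j' from second => "cj"
  Position 2: 'e' from first, 'f' from second => "ef"
Result: bfcjef

bfcjef


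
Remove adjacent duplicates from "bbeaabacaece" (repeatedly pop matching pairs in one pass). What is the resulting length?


Input: bbeaabacaece
Stack-based adjacent duplicate removal:
  Read 'b': push. Stack: b
  Read 'b': matches stack top 'b' => pop. Stack: (empty)
  Read 'e': push. Stack: e
  Read 'a': push. Stack: ea
  Read 'a': matches stack top 'a' => pop. Stack: e
  Read 'b': push. Stack: eb
  Read 'a': push. Stack: eba
  Read 'c': push. Stack: ebac
  Read 'a': push. Stack: ebaca
  Read 'e': push. Stack: ebacae
  Read 'c': push. Stack: ebacaec
  Read 'e': push. Stack: ebacaece
Final stack: "ebacaece" (length 8)

8


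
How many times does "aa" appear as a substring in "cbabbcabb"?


Searching for "aa" in "cbabbcabb"
Scanning each position:
  Position 0: "cb" => no
  Position 1: "ba" => no
  Position 2: "ab" => no
  Position 3: "bb" => no
  Position 4: "bc" => no
  Position 5: "ca" => no
  Position 6: "ab" => no
  Position 7: "bb" => no
Total occurrences: 0

0
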